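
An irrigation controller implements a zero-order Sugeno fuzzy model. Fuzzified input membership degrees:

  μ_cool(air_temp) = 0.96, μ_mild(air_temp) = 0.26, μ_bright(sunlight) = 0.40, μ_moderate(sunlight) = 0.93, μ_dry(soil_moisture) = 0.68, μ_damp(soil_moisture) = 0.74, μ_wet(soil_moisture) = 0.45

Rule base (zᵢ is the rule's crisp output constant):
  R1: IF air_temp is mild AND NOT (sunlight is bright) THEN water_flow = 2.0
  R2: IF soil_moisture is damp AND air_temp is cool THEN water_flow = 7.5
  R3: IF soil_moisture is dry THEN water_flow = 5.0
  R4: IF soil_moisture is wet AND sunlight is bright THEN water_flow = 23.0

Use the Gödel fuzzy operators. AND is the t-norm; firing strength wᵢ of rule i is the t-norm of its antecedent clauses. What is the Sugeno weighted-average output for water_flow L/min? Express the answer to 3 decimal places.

R1 (z=2.0): mild=0.26, ¬bright=1−0.40=0.60; AND[min(a, b)] → w = 0.26
R2 (z=7.5): damp=0.74, cool=0.96; AND[min(a, b)] → w = 0.74
R3 (z=5.0): dry=0.68 → w = 0.68
R4 (z=23.0): wet=0.45, bright=0.40; AND[min(a, b)] → w = 0.40
Weighted average = (0.26·2.0 + 0.74·7.5 + 0.68·5.0 + 0.40·23.0) / (0.26 + 0.74 + 0.68 + 0.40)
  = 18.6700 / 2.0800 = 8.976

8.976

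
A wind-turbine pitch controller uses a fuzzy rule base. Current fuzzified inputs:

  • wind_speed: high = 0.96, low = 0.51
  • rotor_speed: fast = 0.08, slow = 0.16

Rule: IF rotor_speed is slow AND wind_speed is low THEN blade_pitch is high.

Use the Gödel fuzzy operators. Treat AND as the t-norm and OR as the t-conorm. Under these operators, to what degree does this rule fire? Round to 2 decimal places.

firing strength: slow=0.16, low=0.51; AND[min(a, b)] → w = 0.16

0.16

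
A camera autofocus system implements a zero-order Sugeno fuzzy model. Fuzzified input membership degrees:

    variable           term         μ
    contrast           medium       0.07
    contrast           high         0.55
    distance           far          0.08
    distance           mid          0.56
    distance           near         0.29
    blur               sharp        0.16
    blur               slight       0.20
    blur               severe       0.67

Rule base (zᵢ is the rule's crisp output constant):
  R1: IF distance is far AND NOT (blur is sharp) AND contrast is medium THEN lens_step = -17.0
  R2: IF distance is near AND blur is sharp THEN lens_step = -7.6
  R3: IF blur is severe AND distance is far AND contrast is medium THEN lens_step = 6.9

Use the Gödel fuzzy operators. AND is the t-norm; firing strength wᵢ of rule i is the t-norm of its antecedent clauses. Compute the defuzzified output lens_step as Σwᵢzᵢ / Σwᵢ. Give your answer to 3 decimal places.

-6.410

R1 (z=-17.0): far=0.08, ¬sharp=1−0.16=0.84, medium=0.07; AND[min(a, b)] → w = 0.07
R2 (z=-7.6): near=0.29, sharp=0.16; AND[min(a, b)] → w = 0.16
R3 (z=6.9): severe=0.67, far=0.08, medium=0.07; AND[min(a, b)] → w = 0.07
Weighted average = (0.07·-17.0 + 0.16·-7.6 + 0.07·6.9) / (0.07 + 0.16 + 0.07)
  = -1.9230 / 0.3000 = -6.410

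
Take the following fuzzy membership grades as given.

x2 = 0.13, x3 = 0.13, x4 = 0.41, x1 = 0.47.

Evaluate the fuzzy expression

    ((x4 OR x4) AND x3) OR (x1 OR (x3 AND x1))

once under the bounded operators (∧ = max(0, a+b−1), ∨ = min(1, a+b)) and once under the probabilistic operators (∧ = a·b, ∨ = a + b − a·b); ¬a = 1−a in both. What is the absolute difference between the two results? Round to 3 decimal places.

Under bounded:
  x4 OR x4 = min(1, a+b) on (0.41, 0.41) = 0.82
  (x4 OR x4) AND x3 = max(0, a+b−1) on (0.82, 0.13) = 0.00
  x3 AND x1 = max(0, a+b−1) on (0.13, 0.47) = 0.00
  x1 OR (x3 AND x1) = min(1, a+b) on (0.47, 0.00) = 0.47
  ((x4 OR x4) AND x3) OR (x1 OR (x3 AND x1)) = min(1, a+b) on (0.00, 0.47) = 0.47
  → value = 0.4700
Under probabilistic:
  x4 OR x4 = a + b − a·b on (0.4100, 0.4100) = 0.6519
  (x4 OR x4) AND x3 = a·b on (0.6519, 0.1300) = 0.0847
  x3 AND x1 = a·b on (0.1300, 0.4700) = 0.0611
  x1 OR (x3 AND x1) = a + b − a·b on (0.4700, 0.0611) = 0.5024
  ((x4 OR x4) AND x3) OR (x1 OR (x3 AND x1)) = a + b − a·b on (0.0847, 0.5024) = 0.5446
  → value = 0.5446
|0.4700 − 0.5446| = 0.075

0.075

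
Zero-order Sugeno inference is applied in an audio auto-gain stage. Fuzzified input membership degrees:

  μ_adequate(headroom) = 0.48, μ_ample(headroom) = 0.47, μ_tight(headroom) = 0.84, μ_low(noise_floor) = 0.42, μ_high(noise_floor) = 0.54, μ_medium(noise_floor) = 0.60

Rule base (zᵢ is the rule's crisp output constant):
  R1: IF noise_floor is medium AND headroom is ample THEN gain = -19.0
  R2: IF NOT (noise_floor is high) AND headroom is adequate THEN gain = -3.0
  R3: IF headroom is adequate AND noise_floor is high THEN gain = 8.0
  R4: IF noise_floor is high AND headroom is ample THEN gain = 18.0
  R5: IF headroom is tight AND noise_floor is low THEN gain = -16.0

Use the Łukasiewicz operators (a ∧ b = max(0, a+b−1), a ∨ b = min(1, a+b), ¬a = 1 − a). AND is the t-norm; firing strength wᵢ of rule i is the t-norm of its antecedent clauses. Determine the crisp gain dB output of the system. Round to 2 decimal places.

-14.31

R1 (z=-19.0): medium=0.60, ample=0.47; AND[max(0, a+b−1)] → w = 0.07
R2 (z=-3.0): ¬high=1−0.54=0.46, adequate=0.48; AND[max(0, a+b−1)] → w = 0.00
R3 (z=8.0): adequate=0.48, high=0.54; AND[max(0, a+b−1)] → w = 0.02
R4 (z=18.0): high=0.54, ample=0.47; AND[max(0, a+b−1)] → w = 0.01
R5 (z=-16.0): tight=0.84, low=0.42; AND[max(0, a+b−1)] → w = 0.26
Weighted average = (0.07·-19.0 + 0.00·-3.0 + 0.02·8.0 + 0.01·18.0 + 0.26·-16.0) / (0.07 + 0.00 + 0.02 + 0.01 + 0.26)
  = -5.1500 / 0.3600 = -14.31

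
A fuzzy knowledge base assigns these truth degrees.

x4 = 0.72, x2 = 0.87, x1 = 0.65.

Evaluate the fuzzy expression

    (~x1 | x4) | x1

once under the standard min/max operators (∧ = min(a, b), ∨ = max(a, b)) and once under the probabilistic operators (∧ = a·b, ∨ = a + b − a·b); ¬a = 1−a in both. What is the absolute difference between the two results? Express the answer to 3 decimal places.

Under standard min/max:
  ~x1 = 1 − 0.65 = 0.35
  ~x1 | x4 = max(a, b) on (0.35, 0.72) = 0.72
  (~x1 | x4) | x1 = max(a, b) on (0.72, 0.65) = 0.72
  → value = 0.7200
Under probabilistic:
  ~x1 = 1 − 0.6500 = 0.3500
  ~x1 | x4 = a + b − a·b on (0.3500, 0.7200) = 0.8180
  (~x1 | x4) | x1 = a + b − a·b on (0.8180, 0.6500) = 0.9363
  → value = 0.9363
|0.7200 − 0.9363| = 0.216

0.216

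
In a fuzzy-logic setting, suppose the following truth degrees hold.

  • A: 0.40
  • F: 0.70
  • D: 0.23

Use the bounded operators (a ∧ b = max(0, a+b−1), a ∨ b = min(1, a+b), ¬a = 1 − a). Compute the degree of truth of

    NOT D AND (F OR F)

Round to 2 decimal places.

NOT D = 1 − 0.23 = 0.77
F OR F = min(1, a+b) on (0.70, 0.70) = 1.00
NOT D AND (F OR F) = max(0, a+b−1) on (0.77, 1.00) = 0.77

0.77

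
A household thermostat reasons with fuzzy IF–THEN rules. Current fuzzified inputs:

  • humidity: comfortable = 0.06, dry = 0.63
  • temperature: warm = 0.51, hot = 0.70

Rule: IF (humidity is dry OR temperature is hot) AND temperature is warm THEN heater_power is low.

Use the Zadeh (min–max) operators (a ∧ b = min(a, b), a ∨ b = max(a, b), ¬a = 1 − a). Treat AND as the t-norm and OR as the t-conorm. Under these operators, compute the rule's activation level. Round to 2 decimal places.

firing strength: (dry=0.63 OR hot=0.70) = 0.70; AND[min(a, b)] with warm=0.51 → w = 0.51

0.51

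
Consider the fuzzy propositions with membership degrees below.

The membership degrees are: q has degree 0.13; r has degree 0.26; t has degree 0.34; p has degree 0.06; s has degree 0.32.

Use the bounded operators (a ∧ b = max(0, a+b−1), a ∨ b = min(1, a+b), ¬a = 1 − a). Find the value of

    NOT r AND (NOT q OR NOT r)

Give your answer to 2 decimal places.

0.74

NOT r = 1 − 0.26 = 0.74
NOT q = 1 − 0.13 = 0.87
NOT r = 1 − 0.26 = 0.74
NOT q OR NOT r = min(1, a+b) on (0.87, 0.74) = 1.00
NOT r AND (NOT q OR NOT r) = max(0, a+b−1) on (0.74, 1.00) = 0.74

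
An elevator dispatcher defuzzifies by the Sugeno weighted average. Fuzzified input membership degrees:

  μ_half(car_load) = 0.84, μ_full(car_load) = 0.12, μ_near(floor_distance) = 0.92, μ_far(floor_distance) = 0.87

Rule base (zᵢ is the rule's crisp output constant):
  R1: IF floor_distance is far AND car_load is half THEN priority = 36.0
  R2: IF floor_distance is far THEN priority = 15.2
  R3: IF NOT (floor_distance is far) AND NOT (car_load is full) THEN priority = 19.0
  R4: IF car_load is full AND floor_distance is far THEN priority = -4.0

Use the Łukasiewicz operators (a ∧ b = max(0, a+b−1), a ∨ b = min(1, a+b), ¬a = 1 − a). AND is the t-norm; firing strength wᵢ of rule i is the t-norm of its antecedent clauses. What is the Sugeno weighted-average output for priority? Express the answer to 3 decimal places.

R1 (z=36.0): far=0.87, half=0.84; AND[max(0, a+b−1)] → w = 0.71
R2 (z=15.2): far=0.87 → w = 0.87
R3 (z=19.0): ¬far=1−0.87=0.13, ¬full=1−0.12=0.88; AND[max(0, a+b−1)] → w = 0.01
R4 (z=-4.0): full=0.12, far=0.87; AND[max(0, a+b−1)] → w = 0.00
Weighted average = (0.71·36.0 + 0.87·15.2 + 0.01·19.0 + 0.00·-4.0) / (0.71 + 0.87 + 0.01 + 0.00)
  = 38.9740 / 1.5900 = 24.512

24.512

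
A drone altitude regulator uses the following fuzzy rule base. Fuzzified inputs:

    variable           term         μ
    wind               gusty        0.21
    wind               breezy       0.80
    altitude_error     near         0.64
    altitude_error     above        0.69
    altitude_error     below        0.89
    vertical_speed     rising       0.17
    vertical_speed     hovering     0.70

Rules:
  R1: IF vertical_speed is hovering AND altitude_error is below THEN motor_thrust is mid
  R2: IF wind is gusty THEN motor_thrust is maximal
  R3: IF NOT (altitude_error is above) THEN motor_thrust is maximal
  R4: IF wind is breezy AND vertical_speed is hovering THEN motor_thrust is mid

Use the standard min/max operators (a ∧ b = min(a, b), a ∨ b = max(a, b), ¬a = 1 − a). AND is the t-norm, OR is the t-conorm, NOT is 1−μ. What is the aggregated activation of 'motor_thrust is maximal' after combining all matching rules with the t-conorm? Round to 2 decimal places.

R1: hovering=0.70, below=0.89; AND[min(a, b)] → w = 0.70
R2: gusty=0.21 → w = 0.21
R3: ¬above=1−0.69=0.31 → w = 0.31
R4: breezy=0.80, hovering=0.70; AND[min(a, b)] → w = 0.70
Rules with consequent 'maximal': {R2, R3} → strengths 0.21, 0.31
Aggregate via t-conorm [max(a, b)]: 0.31

0.31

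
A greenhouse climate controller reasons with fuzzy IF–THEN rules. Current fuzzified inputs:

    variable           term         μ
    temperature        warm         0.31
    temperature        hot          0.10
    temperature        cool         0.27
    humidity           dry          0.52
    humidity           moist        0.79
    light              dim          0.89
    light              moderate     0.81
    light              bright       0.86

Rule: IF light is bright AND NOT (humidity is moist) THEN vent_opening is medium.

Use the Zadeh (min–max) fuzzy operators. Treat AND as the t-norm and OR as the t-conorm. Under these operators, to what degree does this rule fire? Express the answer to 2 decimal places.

0.21

firing strength: bright=0.86, ¬moist=1−0.79=0.21; AND[min(a, b)] → w = 0.21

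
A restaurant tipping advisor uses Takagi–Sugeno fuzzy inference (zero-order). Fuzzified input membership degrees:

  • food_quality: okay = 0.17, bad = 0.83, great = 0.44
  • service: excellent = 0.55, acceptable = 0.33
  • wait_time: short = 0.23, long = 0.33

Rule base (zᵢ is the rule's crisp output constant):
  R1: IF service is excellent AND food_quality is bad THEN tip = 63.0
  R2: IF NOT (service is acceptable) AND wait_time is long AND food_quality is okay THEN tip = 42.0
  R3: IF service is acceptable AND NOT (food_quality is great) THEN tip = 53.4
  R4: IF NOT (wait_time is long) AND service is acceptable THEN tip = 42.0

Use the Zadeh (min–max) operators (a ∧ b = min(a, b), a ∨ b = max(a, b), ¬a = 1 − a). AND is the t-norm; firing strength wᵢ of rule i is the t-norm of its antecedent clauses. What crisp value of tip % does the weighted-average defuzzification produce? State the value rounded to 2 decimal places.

R1 (z=63.0): excellent=0.55, bad=0.83; AND[min(a, b)] → w = 0.55
R2 (z=42.0): ¬acceptable=1−0.33=0.67, long=0.33, okay=0.17; AND[min(a, b)] → w = 0.17
R3 (z=53.4): acceptable=0.33, ¬great=1−0.44=0.56; AND[min(a, b)] → w = 0.33
R4 (z=42.0): ¬long=1−0.33=0.67, acceptable=0.33; AND[min(a, b)] → w = 0.33
Weighted average = (0.55·63.0 + 0.17·42.0 + 0.33·53.4 + 0.33·42.0) / (0.55 + 0.17 + 0.33 + 0.33)
  = 73.2720 / 1.3800 = 53.10

53.10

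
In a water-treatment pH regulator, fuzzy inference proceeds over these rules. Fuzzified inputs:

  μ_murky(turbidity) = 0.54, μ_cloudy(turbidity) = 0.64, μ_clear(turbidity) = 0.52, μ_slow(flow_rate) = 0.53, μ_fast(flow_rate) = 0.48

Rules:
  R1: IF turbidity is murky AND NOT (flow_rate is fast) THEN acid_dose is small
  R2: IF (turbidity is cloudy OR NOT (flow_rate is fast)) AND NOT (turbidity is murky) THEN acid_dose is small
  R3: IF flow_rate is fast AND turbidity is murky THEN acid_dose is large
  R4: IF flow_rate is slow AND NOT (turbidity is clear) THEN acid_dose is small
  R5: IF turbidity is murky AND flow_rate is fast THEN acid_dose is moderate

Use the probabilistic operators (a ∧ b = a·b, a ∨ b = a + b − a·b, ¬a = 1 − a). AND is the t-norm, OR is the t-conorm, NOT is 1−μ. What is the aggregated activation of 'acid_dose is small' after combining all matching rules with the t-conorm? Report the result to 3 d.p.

R1: murky=0.54, ¬fast=1−0.48=0.52; AND[a·b] → w = 0.2808
R2: (cloudy=0.64 OR ¬fast=1−0.48=0.52) = 0.8272; AND[a·b] with ¬murky=1−0.54=0.46 → w = 0.3805
R3: fast=0.48, murky=0.54; AND[a·b] → w = 0.2592
R4: slow=0.53, ¬clear=1−0.52=0.48; AND[a·b] → w = 0.2544
R5: murky=0.54, fast=0.48; AND[a·b] → w = 0.2592
Rules with consequent 'small': {R1, R2, R4} → strengths 0.2808, 0.3805, 0.2544
Aggregate via t-conorm [a + b − a·b]: 0.6678

0.668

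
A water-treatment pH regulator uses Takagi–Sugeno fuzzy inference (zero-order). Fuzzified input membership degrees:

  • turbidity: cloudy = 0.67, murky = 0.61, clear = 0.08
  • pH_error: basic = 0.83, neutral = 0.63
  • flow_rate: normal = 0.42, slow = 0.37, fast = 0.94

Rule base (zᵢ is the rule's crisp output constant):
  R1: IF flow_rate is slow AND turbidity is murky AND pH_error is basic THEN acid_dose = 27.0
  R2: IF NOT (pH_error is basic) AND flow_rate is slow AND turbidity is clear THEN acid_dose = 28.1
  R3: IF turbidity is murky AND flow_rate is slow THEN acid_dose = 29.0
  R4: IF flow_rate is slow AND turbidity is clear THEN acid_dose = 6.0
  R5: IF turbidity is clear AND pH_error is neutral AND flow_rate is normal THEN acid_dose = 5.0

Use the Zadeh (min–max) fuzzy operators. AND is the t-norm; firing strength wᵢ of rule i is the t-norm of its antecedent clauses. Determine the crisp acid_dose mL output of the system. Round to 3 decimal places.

24.335

R1 (z=27.0): slow=0.37, murky=0.61, basic=0.83; AND[min(a, b)] → w = 0.37
R2 (z=28.1): ¬basic=1−0.83=0.17, slow=0.37, clear=0.08; AND[min(a, b)] → w = 0.08
R3 (z=29.0): murky=0.61, slow=0.37; AND[min(a, b)] → w = 0.37
R4 (z=6.0): slow=0.37, clear=0.08; AND[min(a, b)] → w = 0.08
R5 (z=5.0): clear=0.08, neutral=0.63, normal=0.42; AND[min(a, b)] → w = 0.08
Weighted average = (0.37·27.0 + 0.08·28.1 + 0.37·29.0 + 0.08·6.0 + 0.08·5.0) / (0.37 + 0.08 + 0.37 + 0.08 + 0.08)
  = 23.8480 / 0.9800 = 24.335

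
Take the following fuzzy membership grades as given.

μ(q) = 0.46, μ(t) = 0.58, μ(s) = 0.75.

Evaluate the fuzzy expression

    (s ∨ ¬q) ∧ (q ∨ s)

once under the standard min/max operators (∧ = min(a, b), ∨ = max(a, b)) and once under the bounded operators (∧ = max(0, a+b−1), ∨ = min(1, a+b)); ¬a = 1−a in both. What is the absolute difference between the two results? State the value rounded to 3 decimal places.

0.250

Under standard min/max:
  ¬q = 1 − 0.46 = 0.54
  s ∨ ¬q = max(a, b) on (0.75, 0.54) = 0.75
  q ∨ s = max(a, b) on (0.46, 0.75) = 0.75
  (s ∨ ¬q) ∧ (q ∨ s) = min(a, b) on (0.75, 0.75) = 0.75
  → value = 0.7500
Under bounded:
  ¬q = 1 − 0.46 = 0.54
  s ∨ ¬q = min(1, a+b) on (0.75, 0.54) = 1.00
  q ∨ s = min(1, a+b) on (0.46, 0.75) = 1.00
  (s ∨ ¬q) ∧ (q ∨ s) = max(0, a+b−1) on (1.00, 1.00) = 1.00
  → value = 1.0000
|0.7500 − 1.0000| = 0.250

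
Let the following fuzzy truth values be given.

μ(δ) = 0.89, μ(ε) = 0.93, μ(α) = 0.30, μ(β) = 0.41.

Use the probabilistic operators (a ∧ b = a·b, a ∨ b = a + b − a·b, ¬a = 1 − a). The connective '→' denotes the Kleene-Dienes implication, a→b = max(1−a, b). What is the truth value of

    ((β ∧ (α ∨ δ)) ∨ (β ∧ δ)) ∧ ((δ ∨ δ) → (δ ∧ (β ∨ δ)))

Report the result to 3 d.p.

0.504

α ∨ δ = a + b − a·b on (0.3000, 0.8900) = 0.9230
β ∧ (α ∨ δ) = a·b on (0.4100, 0.9230) = 0.3784
β ∧ δ = a·b on (0.4100, 0.8900) = 0.3649
(β ∧ (α ∨ δ)) ∨ (β ∧ δ) = a + b − a·b on (0.3784, 0.3649) = 0.6052
δ ∨ δ = a + b − a·b on (0.8900, 0.8900) = 0.9879
β ∨ δ = a + b − a·b on (0.4100, 0.8900) = 0.9351
δ ∧ (β ∨ δ) = a·b on (0.8900, 0.9351) = 0.8322
(δ ∨ δ) → (δ ∧ (β ∨ δ))  [Kleene-Dienes: max(1−a, b)] with a=0.9879, b=0.8322 → 0.8322
((β ∧ (α ∨ δ)) ∨ (β ∧ δ)) ∧ ((δ ∨ δ) → (δ ∧ (β ∨ δ))) = a·b on (0.6052, 0.8322) = 0.5037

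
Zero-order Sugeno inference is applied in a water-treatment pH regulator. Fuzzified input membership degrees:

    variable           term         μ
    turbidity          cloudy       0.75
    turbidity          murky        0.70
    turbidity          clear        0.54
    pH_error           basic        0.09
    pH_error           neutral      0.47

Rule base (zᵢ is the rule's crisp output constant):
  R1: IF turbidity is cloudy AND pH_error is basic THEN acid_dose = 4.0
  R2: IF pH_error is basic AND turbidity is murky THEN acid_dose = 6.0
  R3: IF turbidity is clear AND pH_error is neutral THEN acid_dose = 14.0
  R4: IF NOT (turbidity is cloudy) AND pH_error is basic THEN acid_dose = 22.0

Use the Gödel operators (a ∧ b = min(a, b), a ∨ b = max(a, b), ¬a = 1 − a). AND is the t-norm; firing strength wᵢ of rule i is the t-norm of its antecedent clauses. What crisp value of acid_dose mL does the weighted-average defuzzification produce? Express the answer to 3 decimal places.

R1 (z=4.0): cloudy=0.75, basic=0.09; AND[min(a, b)] → w = 0.09
R2 (z=6.0): basic=0.09, murky=0.70; AND[min(a, b)] → w = 0.09
R3 (z=14.0): clear=0.54, neutral=0.47; AND[min(a, b)] → w = 0.47
R4 (z=22.0): ¬cloudy=1−0.75=0.25, basic=0.09; AND[min(a, b)] → w = 0.09
Weighted average = (0.09·4.0 + 0.09·6.0 + 0.47·14.0 + 0.09·22.0) / (0.09 + 0.09 + 0.47 + 0.09)
  = 9.4600 / 0.7400 = 12.784

12.784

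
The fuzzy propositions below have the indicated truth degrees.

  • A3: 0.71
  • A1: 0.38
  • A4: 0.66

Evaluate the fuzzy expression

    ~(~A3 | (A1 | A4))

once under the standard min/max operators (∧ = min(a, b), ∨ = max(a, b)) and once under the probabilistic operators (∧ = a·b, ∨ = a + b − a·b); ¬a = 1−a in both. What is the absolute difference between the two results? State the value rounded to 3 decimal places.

Under standard min/max:
  ~A3 = 1 − 0.71 = 0.29
  A1 | A4 = max(a, b) on (0.38, 0.66) = 0.66
  ~A3 | (A1 | A4) = max(a, b) on (0.29, 0.66) = 0.66
  ~(~A3 | (A1 | A4)) = 1 − 0.66 = 0.34
  → value = 0.3400
Under probabilistic:
  ~A3 = 1 − 0.7100 = 0.2900
  A1 | A4 = a + b − a·b on (0.3800, 0.6600) = 0.7892
  ~A3 | (A1 | A4) = a + b − a·b on (0.2900, 0.7892) = 0.8503
  ~(~A3 | (A1 | A4)) = 1 − 0.8503 = 0.1497
  → value = 0.1497
|0.3400 − 0.1497| = 0.190

0.190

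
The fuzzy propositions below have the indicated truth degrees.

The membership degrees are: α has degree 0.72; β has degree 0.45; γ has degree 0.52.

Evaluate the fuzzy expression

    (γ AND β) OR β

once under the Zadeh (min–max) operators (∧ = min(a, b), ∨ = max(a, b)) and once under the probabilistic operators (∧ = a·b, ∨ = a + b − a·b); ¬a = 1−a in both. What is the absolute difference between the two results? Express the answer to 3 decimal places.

Under Zadeh (min–max):
  γ AND β = min(a, b) on (0.52, 0.45) = 0.45
  (γ AND β) OR β = max(a, b) on (0.45, 0.45) = 0.45
  → value = 0.4500
Under probabilistic:
  γ AND β = a·b on (0.5200, 0.4500) = 0.2340
  (γ AND β) OR β = a + b − a·b on (0.2340, 0.4500) = 0.5787
  → value = 0.5787
|0.4500 − 0.5787| = 0.129

0.129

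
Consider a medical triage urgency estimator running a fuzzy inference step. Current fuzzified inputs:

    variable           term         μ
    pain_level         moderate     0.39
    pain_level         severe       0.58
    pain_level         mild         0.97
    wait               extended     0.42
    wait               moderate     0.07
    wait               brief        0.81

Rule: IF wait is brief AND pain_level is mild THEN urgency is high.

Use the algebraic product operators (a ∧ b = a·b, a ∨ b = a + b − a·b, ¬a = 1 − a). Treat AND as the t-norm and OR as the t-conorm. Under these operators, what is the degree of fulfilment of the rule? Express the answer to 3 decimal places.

0.786

firing strength: brief=0.81, mild=0.97; AND[a·b] → w = 0.7857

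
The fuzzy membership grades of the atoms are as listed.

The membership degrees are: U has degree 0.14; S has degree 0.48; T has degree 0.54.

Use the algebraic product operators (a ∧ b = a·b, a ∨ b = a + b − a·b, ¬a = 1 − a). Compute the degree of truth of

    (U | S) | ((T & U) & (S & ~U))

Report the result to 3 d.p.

U | S = a + b − a·b on (0.1400, 0.4800) = 0.5528
T & U = a·b on (0.5400, 0.1400) = 0.0756
~U = 1 − 0.1400 = 0.8600
S & ~U = a·b on (0.4800, 0.8600) = 0.4128
(T & U) & (S & ~U) = a·b on (0.0756, 0.4128) = 0.0312
(U | S) | ((T & U) & (S & ~U)) = a + b − a·b on (0.5528, 0.0312) = 0.5668

0.567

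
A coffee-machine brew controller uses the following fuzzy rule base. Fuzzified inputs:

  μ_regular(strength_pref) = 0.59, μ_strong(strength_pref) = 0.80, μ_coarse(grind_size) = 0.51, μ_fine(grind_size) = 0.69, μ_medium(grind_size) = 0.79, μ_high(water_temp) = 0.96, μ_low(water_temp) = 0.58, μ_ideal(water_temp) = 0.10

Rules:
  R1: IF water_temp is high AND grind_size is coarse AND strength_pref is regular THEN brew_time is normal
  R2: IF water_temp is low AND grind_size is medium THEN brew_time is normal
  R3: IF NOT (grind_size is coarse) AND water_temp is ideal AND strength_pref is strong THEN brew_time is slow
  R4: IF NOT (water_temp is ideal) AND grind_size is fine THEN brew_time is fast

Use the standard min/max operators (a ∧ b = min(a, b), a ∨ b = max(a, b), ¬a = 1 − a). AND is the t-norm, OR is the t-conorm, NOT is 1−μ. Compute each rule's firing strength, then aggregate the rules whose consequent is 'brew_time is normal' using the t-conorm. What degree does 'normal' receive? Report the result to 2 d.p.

0.58

R1: high=0.96, coarse=0.51, regular=0.59; AND[min(a, b)] → w = 0.51
R2: low=0.58, medium=0.79; AND[min(a, b)] → w = 0.58
R3: ¬coarse=1−0.51=0.49, ideal=0.10, strong=0.80; AND[min(a, b)] → w = 0.10
R4: ¬ideal=1−0.10=0.90, fine=0.69; AND[min(a, b)] → w = 0.69
Rules with consequent 'normal': {R1, R2} → strengths 0.51, 0.58
Aggregate via t-conorm [max(a, b)]: 0.58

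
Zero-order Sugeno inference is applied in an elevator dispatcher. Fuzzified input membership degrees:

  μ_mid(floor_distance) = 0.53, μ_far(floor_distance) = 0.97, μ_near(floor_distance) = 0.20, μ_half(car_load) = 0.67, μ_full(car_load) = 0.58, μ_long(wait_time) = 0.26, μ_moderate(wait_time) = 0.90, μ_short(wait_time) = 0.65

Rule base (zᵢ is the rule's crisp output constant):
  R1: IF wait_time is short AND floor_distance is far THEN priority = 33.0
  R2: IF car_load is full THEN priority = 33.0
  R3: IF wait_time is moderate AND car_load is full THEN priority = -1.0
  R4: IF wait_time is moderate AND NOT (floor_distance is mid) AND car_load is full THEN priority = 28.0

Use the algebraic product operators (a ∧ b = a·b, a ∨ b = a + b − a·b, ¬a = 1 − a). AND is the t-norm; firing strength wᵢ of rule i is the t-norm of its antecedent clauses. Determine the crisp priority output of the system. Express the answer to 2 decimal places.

R1 (z=33.0): short=0.65, far=0.97; AND[a·b] → w = 0.6305
R2 (z=33.0): full=0.58 → w = 0.5800
R3 (z=-1.0): moderate=0.90, full=0.58; AND[a·b] → w = 0.5220
R4 (z=28.0): moderate=0.90, ¬mid=1−0.53=0.47, full=0.58; AND[a·b] → w = 0.2453
Weighted average = (0.6305·33.0 + 0.5800·33.0 + 0.5220·-1.0 + 0.2453·28.0) / (0.6305 + 0.5800 + 0.5220 + 0.2453)
  = 46.2940 / 1.9778 = 23.41

23.41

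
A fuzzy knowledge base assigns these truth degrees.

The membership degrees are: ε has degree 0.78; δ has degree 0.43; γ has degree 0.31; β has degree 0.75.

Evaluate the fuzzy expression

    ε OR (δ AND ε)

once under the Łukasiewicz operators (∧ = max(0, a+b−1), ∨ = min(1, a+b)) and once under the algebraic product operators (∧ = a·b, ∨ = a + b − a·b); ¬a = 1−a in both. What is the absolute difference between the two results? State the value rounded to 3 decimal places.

Under Łukasiewicz:
  δ AND ε = max(0, a+b−1) on (0.43, 0.78) = 0.21
  ε OR (δ AND ε) = min(1, a+b) on (0.78, 0.21) = 0.99
  → value = 0.9900
Under algebraic product:
  δ AND ε = a·b on (0.4300, 0.7800) = 0.3354
  ε OR (δ AND ε) = a + b − a·b on (0.7800, 0.3354) = 0.8538
  → value = 0.8538
|0.9900 − 0.8538| = 0.136

0.136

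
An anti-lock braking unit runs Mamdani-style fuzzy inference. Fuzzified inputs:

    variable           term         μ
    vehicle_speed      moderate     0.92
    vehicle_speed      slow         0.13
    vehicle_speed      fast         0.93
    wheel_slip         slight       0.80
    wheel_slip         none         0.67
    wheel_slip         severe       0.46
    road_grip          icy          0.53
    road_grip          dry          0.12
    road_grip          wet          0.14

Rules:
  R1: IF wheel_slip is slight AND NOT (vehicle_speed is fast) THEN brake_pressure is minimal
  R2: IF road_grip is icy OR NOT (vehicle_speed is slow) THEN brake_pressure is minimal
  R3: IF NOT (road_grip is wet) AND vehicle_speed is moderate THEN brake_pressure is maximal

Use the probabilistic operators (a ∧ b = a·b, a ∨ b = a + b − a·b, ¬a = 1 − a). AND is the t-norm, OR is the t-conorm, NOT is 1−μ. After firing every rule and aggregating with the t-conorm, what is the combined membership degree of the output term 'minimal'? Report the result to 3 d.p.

R1: slight=0.80, ¬fast=1−0.93=0.07; AND[a·b] → w = 0.0560
R2: icy=0.53, ¬slow=1−0.13=0.87; OR[a + b − a·b] → w = 0.9389
R3: ¬wet=1−0.14=0.86, moderate=0.92; AND[a·b] → w = 0.7912
Rules with consequent 'minimal': {R1, R2} → strengths 0.0560, 0.9389
Aggregate via t-conorm [a + b − a·b]: 0.9423

0.942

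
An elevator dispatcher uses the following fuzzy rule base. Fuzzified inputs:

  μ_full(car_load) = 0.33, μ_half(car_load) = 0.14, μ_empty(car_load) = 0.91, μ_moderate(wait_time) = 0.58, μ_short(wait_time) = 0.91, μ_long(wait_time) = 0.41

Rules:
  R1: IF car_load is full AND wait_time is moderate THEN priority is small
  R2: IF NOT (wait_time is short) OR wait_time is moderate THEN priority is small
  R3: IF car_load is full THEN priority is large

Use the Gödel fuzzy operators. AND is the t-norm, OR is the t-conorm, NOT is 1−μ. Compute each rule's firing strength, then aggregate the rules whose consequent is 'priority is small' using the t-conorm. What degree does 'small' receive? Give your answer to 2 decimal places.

R1: full=0.33, moderate=0.58; AND[min(a, b)] → w = 0.33
R2: ¬short=1−0.91=0.09, moderate=0.58; OR[max(a, b)] → w = 0.58
R3: full=0.33 → w = 0.33
Rules with consequent 'small': {R1, R2} → strengths 0.33, 0.58
Aggregate via t-conorm [max(a, b)]: 0.58

0.58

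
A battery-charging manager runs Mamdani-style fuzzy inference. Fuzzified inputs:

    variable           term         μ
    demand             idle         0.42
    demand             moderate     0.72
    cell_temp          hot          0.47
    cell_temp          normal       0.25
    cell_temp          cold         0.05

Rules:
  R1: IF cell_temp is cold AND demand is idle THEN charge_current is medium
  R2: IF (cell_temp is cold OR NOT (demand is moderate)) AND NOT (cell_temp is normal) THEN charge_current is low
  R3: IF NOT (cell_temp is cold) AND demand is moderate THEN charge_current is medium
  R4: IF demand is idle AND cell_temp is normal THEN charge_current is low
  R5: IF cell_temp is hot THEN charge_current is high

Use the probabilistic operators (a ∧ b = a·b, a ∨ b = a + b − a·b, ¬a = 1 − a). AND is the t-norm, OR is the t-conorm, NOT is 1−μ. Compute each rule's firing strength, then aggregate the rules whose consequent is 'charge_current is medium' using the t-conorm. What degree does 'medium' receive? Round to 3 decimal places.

0.691

R1: cold=0.05, idle=0.42; AND[a·b] → w = 0.0210
R2: (cold=0.05 OR ¬moderate=1−0.72=0.28) = 0.3160; AND[a·b] with ¬normal=1−0.25=0.75 → w = 0.2370
R3: ¬cold=1−0.05=0.95, moderate=0.72; AND[a·b] → w = 0.6840
R4: idle=0.42, normal=0.25; AND[a·b] → w = 0.1050
R5: hot=0.47 → w = 0.4700
Rules with consequent 'medium': {R1, R3} → strengths 0.0210, 0.6840
Aggregate via t-conorm [a + b − a·b]: 0.6906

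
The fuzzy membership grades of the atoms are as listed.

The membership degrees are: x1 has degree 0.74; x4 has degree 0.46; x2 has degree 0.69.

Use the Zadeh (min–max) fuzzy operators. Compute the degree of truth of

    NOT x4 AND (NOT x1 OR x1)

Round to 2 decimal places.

0.54

NOT x4 = 1 − 0.46 = 0.54
NOT x1 = 1 − 0.74 = 0.26
NOT x1 OR x1 = max(a, b) on (0.26, 0.74) = 0.74
NOT x4 AND (NOT x1 OR x1) = min(a, b) on (0.54, 0.74) = 0.54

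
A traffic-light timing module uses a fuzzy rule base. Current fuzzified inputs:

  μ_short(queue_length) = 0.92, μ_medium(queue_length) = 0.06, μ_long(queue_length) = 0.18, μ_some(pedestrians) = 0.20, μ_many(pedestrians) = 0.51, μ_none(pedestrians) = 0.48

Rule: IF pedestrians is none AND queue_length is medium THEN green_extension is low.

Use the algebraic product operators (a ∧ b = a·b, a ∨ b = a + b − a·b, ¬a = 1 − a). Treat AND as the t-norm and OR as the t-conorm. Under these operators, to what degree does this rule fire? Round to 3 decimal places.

firing strength: none=0.48, medium=0.06; AND[a·b] → w = 0.0288

0.029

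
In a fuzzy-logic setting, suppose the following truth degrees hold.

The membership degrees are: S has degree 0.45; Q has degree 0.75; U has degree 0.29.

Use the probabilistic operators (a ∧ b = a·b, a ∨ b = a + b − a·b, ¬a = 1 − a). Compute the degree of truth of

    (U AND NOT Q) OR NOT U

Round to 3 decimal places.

0.731

NOT Q = 1 − 0.7500 = 0.2500
U AND NOT Q = a·b on (0.2900, 0.2500) = 0.0725
NOT U = 1 − 0.2900 = 0.7100
(U AND NOT Q) OR NOT U = a + b − a·b on (0.0725, 0.7100) = 0.7310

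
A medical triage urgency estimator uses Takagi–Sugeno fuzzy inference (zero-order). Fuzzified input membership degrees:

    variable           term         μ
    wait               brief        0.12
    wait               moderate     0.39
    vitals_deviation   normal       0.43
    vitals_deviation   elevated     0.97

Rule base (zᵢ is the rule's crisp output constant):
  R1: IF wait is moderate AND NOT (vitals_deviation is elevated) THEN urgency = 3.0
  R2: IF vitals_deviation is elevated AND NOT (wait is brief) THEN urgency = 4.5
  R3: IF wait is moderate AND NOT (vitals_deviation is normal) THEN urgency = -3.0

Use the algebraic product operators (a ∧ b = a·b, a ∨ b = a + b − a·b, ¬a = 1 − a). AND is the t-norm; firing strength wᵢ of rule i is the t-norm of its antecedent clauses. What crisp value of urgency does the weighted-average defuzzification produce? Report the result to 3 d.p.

R1 (z=3.0): moderate=0.39, ¬elevated=1−0.97=0.03; AND[a·b] → w = 0.0117
R2 (z=4.5): elevated=0.97, ¬brief=1−0.12=0.88; AND[a·b] → w = 0.8536
R3 (z=-3.0): moderate=0.39, ¬normal=1−0.43=0.57; AND[a·b] → w = 0.2223
Weighted average = (0.0117·3.0 + 0.8536·4.5 + 0.2223·-3.0) / (0.0117 + 0.8536 + 0.2223)
  = 3.2094 / 1.0876 = 2.951

2.951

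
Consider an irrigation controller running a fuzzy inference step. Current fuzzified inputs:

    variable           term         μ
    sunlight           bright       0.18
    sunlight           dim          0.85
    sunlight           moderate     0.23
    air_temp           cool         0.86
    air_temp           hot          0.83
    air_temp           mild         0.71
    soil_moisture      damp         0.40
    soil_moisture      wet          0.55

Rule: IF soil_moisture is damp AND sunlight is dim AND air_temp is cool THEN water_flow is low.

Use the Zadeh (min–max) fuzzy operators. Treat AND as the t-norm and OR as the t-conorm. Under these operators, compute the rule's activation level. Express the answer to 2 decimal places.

0.40

firing strength: damp=0.40, dim=0.85, cool=0.86; AND[min(a, b)] → w = 0.40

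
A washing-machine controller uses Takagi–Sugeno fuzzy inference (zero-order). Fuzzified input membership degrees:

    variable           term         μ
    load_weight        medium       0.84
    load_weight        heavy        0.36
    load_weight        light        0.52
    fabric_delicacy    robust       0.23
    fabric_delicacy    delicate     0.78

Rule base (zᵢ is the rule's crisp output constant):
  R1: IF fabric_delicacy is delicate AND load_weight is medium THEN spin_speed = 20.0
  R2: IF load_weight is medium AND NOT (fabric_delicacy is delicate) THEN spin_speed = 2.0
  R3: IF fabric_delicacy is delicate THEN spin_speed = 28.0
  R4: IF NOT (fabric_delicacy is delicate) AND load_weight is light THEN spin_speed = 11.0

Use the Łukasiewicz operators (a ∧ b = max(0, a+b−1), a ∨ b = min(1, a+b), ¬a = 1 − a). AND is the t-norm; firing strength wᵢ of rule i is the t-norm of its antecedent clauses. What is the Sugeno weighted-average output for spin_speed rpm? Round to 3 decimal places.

23.534

R1 (z=20.0): delicate=0.78, medium=0.84; AND[max(0, a+b−1)] → w = 0.62
R2 (z=2.0): medium=0.84, ¬delicate=1−0.78=0.22; AND[max(0, a+b−1)] → w = 0.06
R3 (z=28.0): delicate=0.78 → w = 0.78
R4 (z=11.0): ¬delicate=1−0.78=0.22, light=0.52; AND[max(0, a+b−1)] → w = 0.00
Weighted average = (0.62·20.0 + 0.06·2.0 + 0.78·28.0 + 0.00·11.0) / (0.62 + 0.06 + 0.78 + 0.00)
  = 34.3600 / 1.4600 = 23.534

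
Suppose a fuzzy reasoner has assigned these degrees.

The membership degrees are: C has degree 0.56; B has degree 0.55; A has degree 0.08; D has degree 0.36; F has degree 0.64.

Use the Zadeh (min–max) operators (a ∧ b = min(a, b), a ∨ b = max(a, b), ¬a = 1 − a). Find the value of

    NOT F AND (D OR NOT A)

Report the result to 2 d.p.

NOT F = 1 − 0.64 = 0.36
NOT A = 1 − 0.08 = 0.92
D OR NOT A = max(a, b) on (0.36, 0.92) = 0.92
NOT F AND (D OR NOT A) = min(a, b) on (0.36, 0.92) = 0.36

0.36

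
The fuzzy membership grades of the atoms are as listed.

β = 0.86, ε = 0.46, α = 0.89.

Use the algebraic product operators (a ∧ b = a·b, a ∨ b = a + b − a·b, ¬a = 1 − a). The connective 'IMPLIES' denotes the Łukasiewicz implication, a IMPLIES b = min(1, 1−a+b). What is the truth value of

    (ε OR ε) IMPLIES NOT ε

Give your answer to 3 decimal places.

0.832

ε OR ε = a + b − a·b on (0.4600, 0.4600) = 0.7084
NOT ε = 1 − 0.4600 = 0.5400
(ε OR ε) IMPLIES NOT ε  [Łukasiewicz: min(1, 1−a+b)] with a=0.7084, b=0.5400 → 0.8316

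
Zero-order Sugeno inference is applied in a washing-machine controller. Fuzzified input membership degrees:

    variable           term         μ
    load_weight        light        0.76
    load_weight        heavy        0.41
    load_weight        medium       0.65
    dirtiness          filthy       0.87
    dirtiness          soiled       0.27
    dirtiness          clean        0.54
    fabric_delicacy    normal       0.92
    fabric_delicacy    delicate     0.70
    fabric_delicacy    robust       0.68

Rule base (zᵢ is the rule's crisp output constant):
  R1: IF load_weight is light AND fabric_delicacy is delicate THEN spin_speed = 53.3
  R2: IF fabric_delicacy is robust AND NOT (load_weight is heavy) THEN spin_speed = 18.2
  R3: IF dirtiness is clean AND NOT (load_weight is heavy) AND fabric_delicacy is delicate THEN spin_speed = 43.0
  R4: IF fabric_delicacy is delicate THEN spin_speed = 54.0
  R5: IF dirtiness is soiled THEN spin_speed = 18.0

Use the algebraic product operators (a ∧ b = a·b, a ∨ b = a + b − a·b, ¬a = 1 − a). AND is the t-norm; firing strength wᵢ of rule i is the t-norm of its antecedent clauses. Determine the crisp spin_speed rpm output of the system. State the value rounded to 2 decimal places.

R1 (z=53.3): light=0.76, delicate=0.70; AND[a·b] → w = 0.5320
R2 (z=18.2): robust=0.68, ¬heavy=1−0.41=0.59; AND[a·b] → w = 0.4012
R3 (z=43.0): clean=0.54, ¬heavy=1−0.41=0.59, delicate=0.70; AND[a·b] → w = 0.2230
R4 (z=54.0): delicate=0.70 → w = 0.7000
R5 (z=18.0): soiled=0.27 → w = 0.2700
Weighted average = (0.5320·53.3 + 0.4012·18.2 + 0.2230·43.0 + 0.7000·54.0 + 0.2700·18.0) / (0.5320 + 0.4012 + 0.2230 + 0.7000 + 0.2700)
  = 87.9073 / 2.1262 = 41.34

41.34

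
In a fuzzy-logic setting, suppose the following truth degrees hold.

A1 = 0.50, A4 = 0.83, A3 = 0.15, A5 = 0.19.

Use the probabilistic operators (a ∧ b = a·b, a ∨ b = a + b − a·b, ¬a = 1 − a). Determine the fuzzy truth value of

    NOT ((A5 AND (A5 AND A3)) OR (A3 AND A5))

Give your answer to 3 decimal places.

A5 AND A3 = a·b on (0.1900, 0.1500) = 0.0285
A5 AND (A5 AND A3) = a·b on (0.1900, 0.0285) = 0.0054
A3 AND A5 = a·b on (0.1500, 0.1900) = 0.0285
(A5 AND (A5 AND A3)) OR (A3 AND A5) = a + b − a·b on (0.0054, 0.0285) = 0.0338
NOT ((A5 AND (A5 AND A3)) OR (A3 AND A5)) = 1 − 0.0338 = 0.9662

0.966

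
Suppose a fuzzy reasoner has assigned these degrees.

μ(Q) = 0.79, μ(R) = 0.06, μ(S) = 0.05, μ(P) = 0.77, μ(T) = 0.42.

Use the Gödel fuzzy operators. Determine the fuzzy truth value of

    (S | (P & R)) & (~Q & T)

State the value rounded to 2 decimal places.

0.06

P & R = min(a, b) on (0.77, 0.06) = 0.06
S | (P & R) = max(a, b) on (0.05, 0.06) = 0.06
~Q = 1 − 0.79 = 0.21
~Q & T = min(a, b) on (0.21, 0.42) = 0.21
(S | (P & R)) & (~Q & T) = min(a, b) on (0.06, 0.21) = 0.06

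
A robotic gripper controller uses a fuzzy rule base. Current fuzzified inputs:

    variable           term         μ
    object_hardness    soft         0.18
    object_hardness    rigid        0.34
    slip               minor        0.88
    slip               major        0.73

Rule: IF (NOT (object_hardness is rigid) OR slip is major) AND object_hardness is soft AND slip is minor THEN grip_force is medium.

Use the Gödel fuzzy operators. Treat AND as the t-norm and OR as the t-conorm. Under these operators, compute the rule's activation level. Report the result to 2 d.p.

0.18

firing strength: (¬rigid=1−0.34=0.66 OR major=0.73) = 0.73; AND[min(a, b)] with soft=0.18, minor=0.88 → w = 0.18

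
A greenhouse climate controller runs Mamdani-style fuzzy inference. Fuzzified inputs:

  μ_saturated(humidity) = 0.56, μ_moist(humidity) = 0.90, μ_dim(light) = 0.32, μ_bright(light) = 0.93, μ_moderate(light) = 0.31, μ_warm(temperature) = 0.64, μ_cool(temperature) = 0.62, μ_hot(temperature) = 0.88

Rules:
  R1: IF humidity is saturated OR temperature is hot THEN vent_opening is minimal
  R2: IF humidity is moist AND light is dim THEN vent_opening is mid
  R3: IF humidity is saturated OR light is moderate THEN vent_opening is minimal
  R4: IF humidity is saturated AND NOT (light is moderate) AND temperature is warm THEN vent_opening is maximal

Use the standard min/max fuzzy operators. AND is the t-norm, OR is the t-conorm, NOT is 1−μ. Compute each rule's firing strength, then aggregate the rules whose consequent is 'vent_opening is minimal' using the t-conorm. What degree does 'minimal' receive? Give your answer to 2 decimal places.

R1: saturated=0.56, hot=0.88; OR[max(a, b)] → w = 0.88
R2: moist=0.90, dim=0.32; AND[min(a, b)] → w = 0.32
R3: saturated=0.56, moderate=0.31; OR[max(a, b)] → w = 0.56
R4: saturated=0.56, ¬moderate=1−0.31=0.69, warm=0.64; AND[min(a, b)] → w = 0.56
Rules with consequent 'minimal': {R1, R3} → strengths 0.88, 0.56
Aggregate via t-conorm [max(a, b)]: 0.88

0.88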